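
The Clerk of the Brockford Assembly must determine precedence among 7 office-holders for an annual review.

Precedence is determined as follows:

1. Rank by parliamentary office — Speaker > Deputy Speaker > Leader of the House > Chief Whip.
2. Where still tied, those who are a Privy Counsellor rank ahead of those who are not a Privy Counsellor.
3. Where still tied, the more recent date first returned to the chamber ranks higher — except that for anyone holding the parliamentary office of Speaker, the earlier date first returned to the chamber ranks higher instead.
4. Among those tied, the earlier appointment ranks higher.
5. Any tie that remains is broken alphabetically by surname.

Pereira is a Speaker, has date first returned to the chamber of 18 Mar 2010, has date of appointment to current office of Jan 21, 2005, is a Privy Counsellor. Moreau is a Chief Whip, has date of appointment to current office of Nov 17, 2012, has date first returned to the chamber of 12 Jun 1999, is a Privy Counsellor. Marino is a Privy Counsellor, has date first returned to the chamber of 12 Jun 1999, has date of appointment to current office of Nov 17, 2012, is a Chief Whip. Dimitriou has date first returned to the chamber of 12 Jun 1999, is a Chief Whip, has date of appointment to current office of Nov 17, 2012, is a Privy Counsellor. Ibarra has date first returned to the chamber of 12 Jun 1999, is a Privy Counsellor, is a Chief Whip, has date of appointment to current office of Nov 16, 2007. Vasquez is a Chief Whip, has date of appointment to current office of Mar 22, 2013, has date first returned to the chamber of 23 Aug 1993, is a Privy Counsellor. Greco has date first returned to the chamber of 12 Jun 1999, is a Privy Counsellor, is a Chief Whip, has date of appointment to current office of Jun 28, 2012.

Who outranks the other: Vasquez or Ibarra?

Ibarra

By parliamentary office: Pereira (Speaker); then Ibarra, Greco, Dimitriou, Marino, Moreau and Vasquez (Chief Whip).
Ibarra, Greco, Dimitriou, Marino, Moreau and Vasquez are each a Privy Counsellor, so the next rule applies.
Among Ibarra, Greco, Dimitriou, Marino, Moreau and Vasquez, by date first returned to the chamber (later first): Ibarra, Greco, Dimitriou, Marino and Moreau (12 Jun 1999) before Vasquez (23 Aug 1993).
Among Ibarra, Greco, Dimitriou, Marino and Moreau, by date of appointment to current office (earlier first): Ibarra (Nov 16, 2007) before Greco (Jun 28, 2012) before Dimitriou, Marino and Moreau (Nov 17, 2012).
Among Dimitriou, Marino and Moreau, alphabetically by surname: Dimitriou before Marino before Moreau.
So Ibarra takes precedence.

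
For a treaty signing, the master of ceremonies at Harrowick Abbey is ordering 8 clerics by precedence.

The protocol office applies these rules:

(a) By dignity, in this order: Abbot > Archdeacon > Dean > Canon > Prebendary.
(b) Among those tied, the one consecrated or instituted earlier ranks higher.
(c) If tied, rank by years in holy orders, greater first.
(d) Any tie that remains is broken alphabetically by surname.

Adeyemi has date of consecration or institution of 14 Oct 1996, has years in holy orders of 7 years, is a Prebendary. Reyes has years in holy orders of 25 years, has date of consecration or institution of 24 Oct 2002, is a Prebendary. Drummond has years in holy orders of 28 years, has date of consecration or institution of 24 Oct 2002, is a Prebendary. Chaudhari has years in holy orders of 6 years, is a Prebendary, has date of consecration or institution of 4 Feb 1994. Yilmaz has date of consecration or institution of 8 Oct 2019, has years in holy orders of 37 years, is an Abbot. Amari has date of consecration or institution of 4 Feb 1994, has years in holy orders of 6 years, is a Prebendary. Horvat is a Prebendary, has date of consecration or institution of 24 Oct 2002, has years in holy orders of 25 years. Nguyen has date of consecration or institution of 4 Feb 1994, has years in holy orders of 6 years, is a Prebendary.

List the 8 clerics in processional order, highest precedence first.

Yilmaz, Amari, Chaudhari, Nguyen, Adeyemi, Drummond, Horvat, Reyes

By dignity: Yilmaz (Abbot); then Amari, Chaudhari, Nguyen, Adeyemi, Drummond, Horvat and Reyes (Prebendary).
Among Amari, Chaudhari, Nguyen, Adeyemi, Drummond, Horvat and Reyes, by date of consecration or institution (earlier first): Amari, Chaudhari and Nguyen (4 Feb 1994) before Adeyemi (14 Oct 1996) before Drummond, Horvat and Reyes (24 Oct 2002).
Amari, Chaudhari and Nguyen all have years in holy orders 6 years, so the next rule applies.
Among Amari, Chaudhari and Nguyen, alphabetically by surname: Amari before Chaudhari before Nguyen.
Among Drummond, Horvat and Reyes, by years in holy orders (higher first): Drummond (28 years) before Horvat and Reyes (25 years).
Among Horvat and Reyes, alphabetically by surname: Horvat before Reyes.
Full order: Yilmaz, Amari, Chaudhari, Nguyen, Adeyemi, Drummond, Horvat, Reyes.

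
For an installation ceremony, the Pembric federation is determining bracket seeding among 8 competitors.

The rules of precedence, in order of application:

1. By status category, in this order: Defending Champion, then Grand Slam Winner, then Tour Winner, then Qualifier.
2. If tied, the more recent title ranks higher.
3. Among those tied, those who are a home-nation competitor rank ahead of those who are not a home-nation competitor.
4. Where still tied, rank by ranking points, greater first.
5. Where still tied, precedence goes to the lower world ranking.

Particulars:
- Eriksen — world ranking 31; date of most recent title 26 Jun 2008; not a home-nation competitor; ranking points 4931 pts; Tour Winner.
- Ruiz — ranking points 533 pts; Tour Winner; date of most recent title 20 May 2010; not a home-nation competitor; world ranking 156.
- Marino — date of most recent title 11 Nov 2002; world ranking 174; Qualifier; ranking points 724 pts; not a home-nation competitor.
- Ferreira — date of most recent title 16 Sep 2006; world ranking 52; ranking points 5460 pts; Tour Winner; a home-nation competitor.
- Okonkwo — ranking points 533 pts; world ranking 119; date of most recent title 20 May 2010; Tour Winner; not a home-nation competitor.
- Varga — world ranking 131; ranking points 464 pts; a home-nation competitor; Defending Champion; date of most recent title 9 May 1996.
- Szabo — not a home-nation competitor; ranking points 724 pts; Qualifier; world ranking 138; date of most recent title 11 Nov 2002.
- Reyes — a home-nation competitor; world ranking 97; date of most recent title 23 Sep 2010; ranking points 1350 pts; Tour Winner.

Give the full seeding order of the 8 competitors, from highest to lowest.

Varga, Reyes, Okonkwo, Ruiz, Eriksen, Ferreira, Szabo, Marino

By status category: Varga (Defending Champion); then Reyes, Okonkwo, Ruiz, Eriksen and Ferreira (Tour Winner); then Szabo and Marino (Qualifier).
Among Reyes, Okonkwo, Ruiz, Eriksen and Ferreira, by date of most recent title (later first): Reyes (23 Sep 2010) before Okonkwo and Ruiz (20 May 2010) before Eriksen (26 Jun 2008) before Ferreira (16 Sep 2006).
Okonkwo and Ruiz are each not a home-nation competitor, so the next rule applies.
Okonkwo and Ruiz both have ranking points 533 pts, so the next rule applies.
Among Okonkwo and Ruiz, by world ranking (lower first): Okonkwo (119) before Ruiz (156).
Szabo and Marino both have date of most recent title 11 Nov 2002, so the next rule applies.
Szabo and Marino are each not a home-nation competitor, so the next rule applies.
Szabo and Marino both have ranking points 724 pts, so the next rule applies.
Among Szabo and Marino, by world ranking (lower first): Szabo (138) before Marino (174).
Full order: Varga, Reyes, Okonkwo, Ruiz, Eriksen, Ferreira, Szabo, Marino.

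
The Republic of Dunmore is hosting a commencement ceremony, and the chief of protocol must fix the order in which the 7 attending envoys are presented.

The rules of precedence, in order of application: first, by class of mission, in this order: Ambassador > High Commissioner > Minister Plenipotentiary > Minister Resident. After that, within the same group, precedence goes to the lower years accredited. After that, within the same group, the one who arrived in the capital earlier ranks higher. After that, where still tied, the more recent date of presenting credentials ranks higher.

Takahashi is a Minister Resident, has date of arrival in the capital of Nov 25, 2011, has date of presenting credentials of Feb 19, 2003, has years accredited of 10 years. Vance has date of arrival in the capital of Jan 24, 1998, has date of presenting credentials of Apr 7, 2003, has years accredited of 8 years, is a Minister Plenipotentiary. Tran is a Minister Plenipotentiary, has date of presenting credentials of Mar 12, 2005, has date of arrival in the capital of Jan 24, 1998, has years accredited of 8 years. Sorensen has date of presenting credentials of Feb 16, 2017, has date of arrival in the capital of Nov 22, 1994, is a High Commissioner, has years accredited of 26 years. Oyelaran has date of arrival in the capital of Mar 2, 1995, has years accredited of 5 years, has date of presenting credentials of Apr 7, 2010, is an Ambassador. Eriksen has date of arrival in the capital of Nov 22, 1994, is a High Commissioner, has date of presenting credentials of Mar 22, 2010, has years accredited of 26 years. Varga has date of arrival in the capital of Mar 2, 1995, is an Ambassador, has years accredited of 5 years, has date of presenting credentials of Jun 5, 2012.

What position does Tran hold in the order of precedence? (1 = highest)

5

By class of mission: Varga and Oyelaran (Ambassador); then Sorensen and Eriksen (High Commissioner); then Tran and Vance (Minister Plenipotentiary); then Takahashi (Minister Resident).
Varga and Oyelaran both have years accredited 5 years, so the next rule applies.
Varga and Oyelaran both have date of arrival in the capital Mar 2, 1995, so the next rule applies.
Among Varga and Oyelaran, by date of presenting credentials (later first): Varga (Jun 5, 2012) before Oyelaran (Apr 7, 2010).
Sorensen and Eriksen both have years accredited 26 years, so the next rule applies.
Sorensen and Eriksen both have date of arrival in the capital Nov 22, 1994, so the next rule applies.
Among Sorensen and Eriksen, by date of presenting credentials (later first): Sorensen (Feb 16, 2017) before Eriksen (Mar 22, 2010).
Tran and Vance both have years accredited 8 years, so the next rule applies.
Tran and Vance both have date of arrival in the capital Jan 24, 1998, so the next rule applies.
Among Tran and Vance, by date of presenting credentials (later first): Tran (Mar 12, 2005) before Vance (Apr 7, 2003).
Order: Varga, Oyelaran, Sorensen, Eriksen, Tran, Vance, Takahashi. So position 5.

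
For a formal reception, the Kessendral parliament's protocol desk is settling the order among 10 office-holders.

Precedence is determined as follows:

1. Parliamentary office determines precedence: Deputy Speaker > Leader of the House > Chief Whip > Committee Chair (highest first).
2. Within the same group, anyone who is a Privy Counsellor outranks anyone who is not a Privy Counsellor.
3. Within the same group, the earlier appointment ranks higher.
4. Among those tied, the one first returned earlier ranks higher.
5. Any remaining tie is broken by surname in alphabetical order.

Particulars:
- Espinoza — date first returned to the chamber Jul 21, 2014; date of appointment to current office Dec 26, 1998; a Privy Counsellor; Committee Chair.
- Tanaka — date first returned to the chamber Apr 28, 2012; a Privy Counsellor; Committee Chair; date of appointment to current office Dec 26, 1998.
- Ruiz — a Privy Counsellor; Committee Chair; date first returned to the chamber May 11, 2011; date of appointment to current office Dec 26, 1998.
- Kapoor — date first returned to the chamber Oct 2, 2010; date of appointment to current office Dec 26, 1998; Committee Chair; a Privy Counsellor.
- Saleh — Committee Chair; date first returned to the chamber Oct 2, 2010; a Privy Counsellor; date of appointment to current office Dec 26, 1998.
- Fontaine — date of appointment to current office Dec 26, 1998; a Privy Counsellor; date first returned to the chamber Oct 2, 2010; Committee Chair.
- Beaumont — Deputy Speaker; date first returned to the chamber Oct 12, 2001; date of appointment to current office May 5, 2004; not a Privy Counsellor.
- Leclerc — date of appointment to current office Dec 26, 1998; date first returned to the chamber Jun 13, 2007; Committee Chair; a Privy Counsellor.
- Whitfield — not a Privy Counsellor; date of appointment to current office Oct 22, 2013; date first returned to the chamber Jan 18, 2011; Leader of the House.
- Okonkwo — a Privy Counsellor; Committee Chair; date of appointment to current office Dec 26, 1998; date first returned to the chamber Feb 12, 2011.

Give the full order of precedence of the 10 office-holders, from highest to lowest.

Beaumont, Whitfield, Leclerc, Fontaine, Kapoor, Saleh, Okonkwo, Ruiz, Tanaka, Espinoza

By parliamentary office: Beaumont (Deputy Speaker); then Whitfield (Leader of the House); then Leclerc, Fontaine, Kapoor, Saleh, Okonkwo, Ruiz, Tanaka and Espinoza (Committee Chair).
Leclerc, Fontaine, Kapoor, Saleh, Okonkwo, Ruiz, Tanaka and Espinoza are each a Privy Counsellor, so the next rule applies.
Leclerc, Fontaine, Kapoor, Saleh, Okonkwo, Ruiz, Tanaka and Espinoza all have date of appointment to current office Dec 26, 1998, so the next rule applies.
Among Leclerc, Fontaine, Kapoor, Saleh, Okonkwo, Ruiz, Tanaka and Espinoza, by date first returned to the chamber (earlier first): Leclerc (Jun 13, 2007) before Fontaine, Kapoor and Saleh (Oct 2, 2010) before Okonkwo (Feb 12, 2011) before Ruiz (May 11, 2011) before Tanaka (Apr 28, 2012) before Espinoza (Jul 21, 2014).
Among Fontaine, Kapoor and Saleh, alphabetically by surname: Fontaine before Kapoor before Saleh.
Full order: Beaumont, Whitfield, Leclerc, Fontaine, Kapoor, Saleh, Okonkwo, Ruiz, Tanaka, Espinoza.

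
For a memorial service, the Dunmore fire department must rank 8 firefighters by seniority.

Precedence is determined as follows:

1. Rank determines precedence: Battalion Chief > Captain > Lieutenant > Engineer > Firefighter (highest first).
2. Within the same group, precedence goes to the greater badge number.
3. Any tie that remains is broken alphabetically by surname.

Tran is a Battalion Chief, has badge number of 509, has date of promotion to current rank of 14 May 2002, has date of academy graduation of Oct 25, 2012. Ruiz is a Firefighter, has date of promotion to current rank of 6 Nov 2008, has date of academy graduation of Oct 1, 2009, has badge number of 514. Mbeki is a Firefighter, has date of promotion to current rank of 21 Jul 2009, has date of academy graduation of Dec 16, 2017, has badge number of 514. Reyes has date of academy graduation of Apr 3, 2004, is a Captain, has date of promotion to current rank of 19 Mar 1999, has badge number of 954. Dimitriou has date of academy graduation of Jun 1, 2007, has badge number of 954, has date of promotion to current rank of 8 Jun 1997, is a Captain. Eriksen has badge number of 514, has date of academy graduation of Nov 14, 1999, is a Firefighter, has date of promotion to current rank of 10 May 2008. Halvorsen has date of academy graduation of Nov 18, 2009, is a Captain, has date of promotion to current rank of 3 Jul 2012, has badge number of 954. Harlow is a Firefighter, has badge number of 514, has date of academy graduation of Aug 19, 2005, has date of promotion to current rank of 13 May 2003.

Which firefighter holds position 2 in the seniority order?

Dimitriou

By rank: Tran (Battalion Chief); then Dimitriou, Halvorsen and Reyes (Captain); then Eriksen, Harlow, Mbeki and Ruiz (Firefighter).
Dimitriou, Halvorsen and Reyes all have badge number 954, so the next rule applies.
Among Dimitriou, Halvorsen and Reyes, alphabetically by surname: Dimitriou before Halvorsen before Reyes.
Eriksen, Harlow, Mbeki and Ruiz all have badge number 514, so the next rule applies.
Among Eriksen, Harlow, Mbeki and Ruiz, alphabetically by surname: Eriksen before Harlow before Mbeki before Ruiz.
Order: Tran, Dimitriou, Halvorsen, Reyes, Eriksen, Harlow, Mbeki, Ruiz.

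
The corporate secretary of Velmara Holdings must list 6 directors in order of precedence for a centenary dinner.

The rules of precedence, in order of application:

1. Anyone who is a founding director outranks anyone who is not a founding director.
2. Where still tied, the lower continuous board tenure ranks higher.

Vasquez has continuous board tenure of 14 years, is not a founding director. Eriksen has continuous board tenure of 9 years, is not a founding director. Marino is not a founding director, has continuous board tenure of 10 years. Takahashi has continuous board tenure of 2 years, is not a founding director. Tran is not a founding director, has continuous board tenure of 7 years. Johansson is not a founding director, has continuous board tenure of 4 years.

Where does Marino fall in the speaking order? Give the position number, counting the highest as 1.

By the first rule: Takahashi, Johansson, Tran, Eriksen, Marino and Vasquez (each not a founding director).
Among Takahashi, Johansson, Tran, Eriksen, Marino and Vasquez, by continuous board tenure (lower first): Takahashi (2 years) before Johansson (4 years) before Tran (7 years) before Eriksen (9 years) before Marino (10 years) before Vasquez (14 years).
Order: Takahashi, Johansson, Tran, Eriksen, Marino, Vasquez. So position 5.

5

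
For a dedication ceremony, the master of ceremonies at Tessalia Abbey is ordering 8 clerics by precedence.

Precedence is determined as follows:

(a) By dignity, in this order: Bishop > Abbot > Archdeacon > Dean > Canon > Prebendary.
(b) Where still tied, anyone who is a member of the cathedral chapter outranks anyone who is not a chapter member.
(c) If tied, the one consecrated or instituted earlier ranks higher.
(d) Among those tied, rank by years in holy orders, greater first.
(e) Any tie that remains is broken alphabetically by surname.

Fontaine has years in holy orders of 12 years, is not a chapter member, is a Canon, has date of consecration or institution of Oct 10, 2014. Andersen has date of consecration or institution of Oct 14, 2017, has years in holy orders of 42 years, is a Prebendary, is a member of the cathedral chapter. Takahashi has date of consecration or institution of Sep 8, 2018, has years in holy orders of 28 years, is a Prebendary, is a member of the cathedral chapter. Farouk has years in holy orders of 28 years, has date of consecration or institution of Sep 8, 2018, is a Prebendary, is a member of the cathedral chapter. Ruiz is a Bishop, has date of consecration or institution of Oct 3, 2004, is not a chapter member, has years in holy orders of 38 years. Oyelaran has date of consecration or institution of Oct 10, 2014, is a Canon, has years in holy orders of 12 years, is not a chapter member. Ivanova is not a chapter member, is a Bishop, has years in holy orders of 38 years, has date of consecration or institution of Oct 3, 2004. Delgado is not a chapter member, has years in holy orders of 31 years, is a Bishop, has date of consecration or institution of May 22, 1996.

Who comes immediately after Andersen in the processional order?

Farouk

By dignity: Delgado, Ivanova and Ruiz (Bishop); then Fontaine and Oyelaran (Canon); then Andersen, Farouk and Takahashi (Prebendary).
Delgado, Ivanova and Ruiz are each not a chapter member, so the next rule applies.
Among Delgado, Ivanova and Ruiz, by date of consecration or institution (earlier first): Delgado (May 22, 1996) before Ivanova and Ruiz (Oct 3, 2004).
Ivanova and Ruiz both have years in holy orders 38 years, so the next rule applies.
Among Ivanova and Ruiz, alphabetically by surname: Ivanova before Ruiz.
Fontaine and Oyelaran are each not a chapter member, so the next rule applies.
Fontaine and Oyelaran both have date of consecration or institution Oct 10, 2014, so the next rule applies.
Fontaine and Oyelaran both have years in holy orders 12 years, so the next rule applies.
Among Fontaine and Oyelaran, alphabetically by surname: Fontaine before Oyelaran.
Andersen, Farouk and Takahashi are each a member of the cathedral chapter, so the next rule applies.
Among Andersen, Farouk and Takahashi, by date of consecration or institution (earlier first): Andersen (Oct 14, 2017) before Farouk and Takahashi (Sep 8, 2018).
Farouk and Takahashi both have years in holy orders 28 years, so the next rule applies.
Among Farouk and Takahashi, alphabetically by surname: Farouk before Takahashi.
Order: Delgado, Ivanova, Ruiz, Fontaine, Oyelaran, Andersen, Farouk, Takahashi.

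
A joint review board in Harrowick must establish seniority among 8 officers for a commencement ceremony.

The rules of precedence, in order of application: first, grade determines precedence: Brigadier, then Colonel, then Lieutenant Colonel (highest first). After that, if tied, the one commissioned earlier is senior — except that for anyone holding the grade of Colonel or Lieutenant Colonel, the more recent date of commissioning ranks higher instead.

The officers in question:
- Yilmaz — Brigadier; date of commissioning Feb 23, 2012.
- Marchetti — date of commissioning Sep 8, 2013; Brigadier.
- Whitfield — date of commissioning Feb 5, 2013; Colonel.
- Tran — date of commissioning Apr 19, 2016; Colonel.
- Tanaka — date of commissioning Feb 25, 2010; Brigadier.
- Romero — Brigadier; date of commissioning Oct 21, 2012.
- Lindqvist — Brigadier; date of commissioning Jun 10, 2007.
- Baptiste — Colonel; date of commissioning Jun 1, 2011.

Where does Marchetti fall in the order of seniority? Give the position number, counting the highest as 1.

By grade: Lindqvist, Tanaka, Yilmaz, Romero and Marchetti (Brigadier); then Tran, Whitfield and Baptiste (Colonel).
Among Lindqvist, Tanaka, Yilmaz, Romero and Marchetti, by date of commissioning (earlier first): Lindqvist (Jun 10, 2007) before Tanaka (Feb 25, 2010) before Yilmaz (Feb 23, 2012) before Romero (Oct 21, 2012) before Marchetti (Sep 8, 2013).
Among Tran, Whitfield and Baptiste, by date of commissioning (later first) (reversed rule for this group): Tran (Apr 19, 2016) before Whitfield (Feb 5, 2013) before Baptiste (Jun 1, 2011).
Order: Lindqvist, Tanaka, Yilmaz, Romero, Marchetti, Tran, Whitfield, Baptiste. So position 5.

5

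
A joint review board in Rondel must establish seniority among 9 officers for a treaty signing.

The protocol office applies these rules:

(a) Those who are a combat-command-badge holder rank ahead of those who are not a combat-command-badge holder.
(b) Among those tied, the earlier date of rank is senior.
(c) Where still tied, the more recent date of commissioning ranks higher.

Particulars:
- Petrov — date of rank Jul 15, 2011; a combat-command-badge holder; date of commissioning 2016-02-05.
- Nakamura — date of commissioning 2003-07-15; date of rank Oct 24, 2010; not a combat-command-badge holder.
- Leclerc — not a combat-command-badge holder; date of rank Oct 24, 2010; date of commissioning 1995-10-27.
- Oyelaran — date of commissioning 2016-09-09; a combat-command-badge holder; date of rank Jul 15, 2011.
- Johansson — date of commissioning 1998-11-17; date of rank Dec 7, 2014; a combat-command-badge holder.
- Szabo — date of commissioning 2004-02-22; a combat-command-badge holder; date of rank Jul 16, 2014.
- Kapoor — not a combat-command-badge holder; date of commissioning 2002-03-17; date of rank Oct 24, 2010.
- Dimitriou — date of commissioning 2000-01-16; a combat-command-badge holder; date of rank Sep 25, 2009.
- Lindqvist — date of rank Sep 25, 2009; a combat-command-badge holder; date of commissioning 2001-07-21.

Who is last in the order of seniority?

By the first rule: Lindqvist, Dimitriou, Oyelaran, Petrov, Szabo and Johansson (each a combat-command-badge holder); then Nakamura, Kapoor and Leclerc (each not a combat-command-badge holder).
Among Lindqvist, Dimitriou, Oyelaran, Petrov, Szabo and Johansson, by date of rank (earlier first): Lindqvist and Dimitriou (Sep 25, 2009) before Oyelaran and Petrov (Jul 15, 2011) before Szabo (Jul 16, 2014) before Johansson (Dec 7, 2014).
Among Lindqvist and Dimitriou, by date of commissioning (later first): Lindqvist (2001-07-21) before Dimitriou (2000-01-16).
Among Oyelaran and Petrov, by date of commissioning (later first): Oyelaran (2016-09-09) before Petrov (2016-02-05).
Nakamura, Kapoor and Leclerc all have date of rank Oct 24, 2010, so the next rule applies.
Among Nakamura, Kapoor and Leclerc, by date of commissioning (later first): Nakamura (2003-07-15) before Kapoor (2002-03-17) before Leclerc (1995-10-27).
Order: Lindqvist, Dimitriou, Oyelaran, Petrov, Szabo, Johansson, Nakamura, Kapoor, Leclerc.

Leclerc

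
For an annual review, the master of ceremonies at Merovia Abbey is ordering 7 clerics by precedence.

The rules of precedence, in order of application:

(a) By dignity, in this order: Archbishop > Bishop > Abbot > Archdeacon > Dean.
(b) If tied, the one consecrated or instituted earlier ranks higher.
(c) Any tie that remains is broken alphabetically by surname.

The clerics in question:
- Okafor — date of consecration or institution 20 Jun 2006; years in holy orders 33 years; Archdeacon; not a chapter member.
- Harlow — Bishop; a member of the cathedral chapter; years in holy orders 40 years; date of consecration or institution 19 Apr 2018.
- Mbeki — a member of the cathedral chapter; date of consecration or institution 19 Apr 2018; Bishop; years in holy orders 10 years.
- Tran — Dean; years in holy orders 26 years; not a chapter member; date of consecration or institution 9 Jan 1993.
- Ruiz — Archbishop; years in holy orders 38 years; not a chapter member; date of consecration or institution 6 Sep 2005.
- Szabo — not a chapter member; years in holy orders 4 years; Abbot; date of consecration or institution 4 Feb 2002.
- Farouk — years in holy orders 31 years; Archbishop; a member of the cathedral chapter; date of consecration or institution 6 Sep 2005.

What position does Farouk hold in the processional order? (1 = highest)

By dignity: Farouk and Ruiz (Archbishop); then Harlow and Mbeki (Bishop); then Szabo (Abbot); then Okafor (Archdeacon); then Tran (Dean).
Farouk and Ruiz both have date of consecration or institution 6 Sep 2005, so the next rule applies.
Among Farouk and Ruiz, alphabetically by surname: Farouk before Ruiz.
Harlow and Mbeki both have date of consecration or institution 19 Apr 2018, so the next rule applies.
Among Harlow and Mbeki, alphabetically by surname: Harlow before Mbeki.
Order: Farouk, Ruiz, Harlow, Mbeki, Szabo, Okafor, Tran. So position 1.

1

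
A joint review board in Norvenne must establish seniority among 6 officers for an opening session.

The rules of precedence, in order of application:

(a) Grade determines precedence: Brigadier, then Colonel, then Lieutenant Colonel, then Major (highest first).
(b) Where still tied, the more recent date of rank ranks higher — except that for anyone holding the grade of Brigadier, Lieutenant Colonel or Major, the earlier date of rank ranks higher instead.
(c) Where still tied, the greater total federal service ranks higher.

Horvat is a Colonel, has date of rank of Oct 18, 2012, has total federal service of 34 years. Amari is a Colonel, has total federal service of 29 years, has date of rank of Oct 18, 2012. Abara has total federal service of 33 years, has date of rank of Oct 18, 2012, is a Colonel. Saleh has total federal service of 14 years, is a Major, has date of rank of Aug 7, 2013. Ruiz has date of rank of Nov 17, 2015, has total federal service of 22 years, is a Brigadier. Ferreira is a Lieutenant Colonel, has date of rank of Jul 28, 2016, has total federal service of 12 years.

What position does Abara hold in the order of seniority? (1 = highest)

3

By grade: Ruiz (Brigadier); then Horvat, Abara and Amari (Colonel); then Ferreira (Lieutenant Colonel); then Saleh (Major).
Horvat, Abara and Amari all have date of rank Oct 18, 2012, so the next rule applies.
Among Horvat, Abara and Amari, by total federal service (higher first): Horvat (34 years) before Abara (33 years) before Amari (29 years).
Order: Ruiz, Horvat, Abara, Amari, Ferreira, Saleh. So position 3.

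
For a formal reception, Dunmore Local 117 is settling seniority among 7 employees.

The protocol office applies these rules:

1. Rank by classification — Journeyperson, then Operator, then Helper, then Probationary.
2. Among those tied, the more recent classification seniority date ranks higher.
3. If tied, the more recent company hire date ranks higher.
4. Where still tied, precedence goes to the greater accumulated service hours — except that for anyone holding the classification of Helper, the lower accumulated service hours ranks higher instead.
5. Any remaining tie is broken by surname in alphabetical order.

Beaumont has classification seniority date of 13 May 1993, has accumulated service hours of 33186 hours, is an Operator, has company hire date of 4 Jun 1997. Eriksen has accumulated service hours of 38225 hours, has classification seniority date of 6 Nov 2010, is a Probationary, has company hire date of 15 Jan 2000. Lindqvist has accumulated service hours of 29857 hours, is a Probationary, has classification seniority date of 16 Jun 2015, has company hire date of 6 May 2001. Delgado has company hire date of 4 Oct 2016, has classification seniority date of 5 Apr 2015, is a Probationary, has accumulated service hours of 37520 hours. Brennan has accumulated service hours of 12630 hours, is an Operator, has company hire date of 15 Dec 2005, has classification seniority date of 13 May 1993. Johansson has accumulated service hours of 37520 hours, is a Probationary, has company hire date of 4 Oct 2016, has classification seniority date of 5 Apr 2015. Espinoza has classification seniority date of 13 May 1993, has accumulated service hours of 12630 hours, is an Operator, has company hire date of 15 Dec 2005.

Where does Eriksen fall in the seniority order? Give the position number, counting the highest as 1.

By classification: Brennan, Espinoza and Beaumont (Operator); then Lindqvist, Delgado, Johansson and Eriksen (Probationary).
Brennan, Espinoza and Beaumont all have classification seniority date 13 May 1993, so the next rule applies.
Among Brennan, Espinoza and Beaumont, by company hire date (later first): Brennan and Espinoza (15 Dec 2005) before Beaumont (4 Jun 1997).
Brennan and Espinoza both have accumulated service hours 12630 hours, so the next rule applies.
Among Brennan and Espinoza, alphabetically by surname: Brennan before Espinoza.
Among Lindqvist, Delgado, Johansson and Eriksen, by classification seniority date (later first): Lindqvist (16 Jun 2015) before Delgado and Johansson (5 Apr 2015) before Eriksen (6 Nov 2010).
Delgado and Johansson both have company hire date 4 Oct 2016, so the next rule applies.
Delgado and Johansson both have accumulated service hours 37520 hours, so the next rule applies.
Among Delgado and Johansson, alphabetically by surname: Delgado before Johansson.
Order: Brennan, Espinoza, Beaumont, Lindqvist, Delgado, Johansson, Eriksen. So position 7.

7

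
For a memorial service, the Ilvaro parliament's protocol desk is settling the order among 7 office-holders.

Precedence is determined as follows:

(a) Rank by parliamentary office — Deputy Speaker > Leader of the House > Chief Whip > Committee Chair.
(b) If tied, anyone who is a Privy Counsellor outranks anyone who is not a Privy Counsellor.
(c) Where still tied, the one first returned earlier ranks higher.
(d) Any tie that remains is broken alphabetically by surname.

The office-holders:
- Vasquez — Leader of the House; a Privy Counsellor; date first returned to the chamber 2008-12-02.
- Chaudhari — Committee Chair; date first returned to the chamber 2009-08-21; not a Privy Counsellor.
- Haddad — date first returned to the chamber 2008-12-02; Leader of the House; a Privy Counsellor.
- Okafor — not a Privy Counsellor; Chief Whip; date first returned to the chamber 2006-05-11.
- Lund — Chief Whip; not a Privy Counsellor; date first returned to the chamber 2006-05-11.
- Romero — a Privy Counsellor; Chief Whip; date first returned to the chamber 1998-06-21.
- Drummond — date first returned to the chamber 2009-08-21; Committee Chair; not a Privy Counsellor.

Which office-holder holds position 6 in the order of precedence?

By parliamentary office: Haddad and Vasquez (Leader of the House); then Romero, Lund and Okafor (Chief Whip); then Chaudhari and Drummond (Committee Chair).
Haddad and Vasquez are each a Privy Counsellor, so the next rule applies.
Haddad and Vasquez both have date first returned to the chamber 2008-12-02, so the next rule applies.
Among Haddad and Vasquez, alphabetically by surname: Haddad before Vasquez.
Among Romero, Lund and Okafor, a Privy Counsellor before not a Privy Counsellor: Romero (a Privy Counsellor) before Lund and Okafor (not a Privy Counsellor).
Lund and Okafor both have date first returned to the chamber 2006-05-11, so the next rule applies.
Among Lund and Okafor, alphabetically by surname: Lund before Okafor.
Chaudhari and Drummond are each not a Privy Counsellor, so the next rule applies.
Chaudhari and Drummond both have date first returned to the chamber 2009-08-21, so the next rule applies.
Among Chaudhari and Drummond, alphabetically by surname: Chaudhari before Drummond.
Order: Haddad, Vasquez, Romero, Lund, Okafor, Chaudhari, Drummond.

Chaudhari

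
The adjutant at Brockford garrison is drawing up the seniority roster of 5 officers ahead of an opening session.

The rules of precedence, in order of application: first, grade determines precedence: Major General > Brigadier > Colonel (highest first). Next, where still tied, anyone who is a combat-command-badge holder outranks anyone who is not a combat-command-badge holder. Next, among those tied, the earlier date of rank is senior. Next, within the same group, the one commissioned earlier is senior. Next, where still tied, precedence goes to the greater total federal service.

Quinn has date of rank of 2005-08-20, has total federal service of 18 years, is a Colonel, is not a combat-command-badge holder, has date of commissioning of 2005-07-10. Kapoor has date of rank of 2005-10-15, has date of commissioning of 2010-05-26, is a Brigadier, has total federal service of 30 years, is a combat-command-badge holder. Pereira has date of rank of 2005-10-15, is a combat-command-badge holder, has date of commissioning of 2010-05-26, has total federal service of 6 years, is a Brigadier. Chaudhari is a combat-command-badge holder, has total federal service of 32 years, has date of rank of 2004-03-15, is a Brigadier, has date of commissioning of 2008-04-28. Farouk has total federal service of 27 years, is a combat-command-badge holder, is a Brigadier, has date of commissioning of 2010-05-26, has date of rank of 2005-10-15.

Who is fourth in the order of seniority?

By grade: Chaudhari, Kapoor, Farouk and Pereira (Brigadier); then Quinn (Colonel).
Chaudhari, Kapoor, Farouk and Pereira are each a combat-command-badge holder, so the next rule applies.
Among Chaudhari, Kapoor, Farouk and Pereira, by date of rank (earlier first): Chaudhari (2004-03-15) before Kapoor, Farouk and Pereira (2005-10-15).
Kapoor, Farouk and Pereira all have date of commissioning 2010-05-26, so the next rule applies.
Among Kapoor, Farouk and Pereira, by total federal service (higher first): Kapoor (30 years) before Farouk (27 years) before Pereira (6 years).
Order: Chaudhari, Kapoor, Farouk, Pereira, Quinn.

Pereira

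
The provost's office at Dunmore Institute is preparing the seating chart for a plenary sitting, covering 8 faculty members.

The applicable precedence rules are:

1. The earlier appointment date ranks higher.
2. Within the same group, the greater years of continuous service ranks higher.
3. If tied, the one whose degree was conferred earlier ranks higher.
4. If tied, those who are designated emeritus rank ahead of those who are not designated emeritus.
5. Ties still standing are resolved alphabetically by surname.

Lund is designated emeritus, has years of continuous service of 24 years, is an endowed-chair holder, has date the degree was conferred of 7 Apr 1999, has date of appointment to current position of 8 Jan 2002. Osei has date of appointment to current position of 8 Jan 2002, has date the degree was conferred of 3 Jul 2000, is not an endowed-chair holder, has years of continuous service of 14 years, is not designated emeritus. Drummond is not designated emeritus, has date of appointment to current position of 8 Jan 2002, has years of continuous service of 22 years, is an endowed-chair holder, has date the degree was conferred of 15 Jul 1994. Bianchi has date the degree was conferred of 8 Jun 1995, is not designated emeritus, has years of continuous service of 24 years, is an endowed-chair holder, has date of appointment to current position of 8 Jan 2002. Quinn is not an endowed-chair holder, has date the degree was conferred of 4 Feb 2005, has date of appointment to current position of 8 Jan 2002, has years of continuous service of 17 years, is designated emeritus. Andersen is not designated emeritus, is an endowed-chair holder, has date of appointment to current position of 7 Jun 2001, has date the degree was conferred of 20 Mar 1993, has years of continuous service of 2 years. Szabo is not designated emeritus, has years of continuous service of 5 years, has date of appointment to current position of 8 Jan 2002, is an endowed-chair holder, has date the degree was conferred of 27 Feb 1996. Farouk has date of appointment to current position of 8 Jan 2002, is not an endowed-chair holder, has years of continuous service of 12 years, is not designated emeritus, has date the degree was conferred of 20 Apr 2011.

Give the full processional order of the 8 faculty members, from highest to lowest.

By date of appointment to current position (earlier first): Andersen (7 Jun 2001); then Bianchi, Lund, Drummond, Quinn, Osei, Farouk and Szabo (each 8 Jan 2002).
Among Bianchi, Lund, Drummond, Quinn, Osei, Farouk and Szabo, by years of continuous service (higher first): Bianchi and Lund (24 years) before Drummond (22 years) before Quinn (17 years) before Osei (14 years) before Farouk (12 years) before Szabo (5 years).
Among Bianchi and Lund, by date the degree was conferred (earlier first): Bianchi (8 Jun 1995) before Lund (7 Apr 1999).
Full order: Andersen, Bianchi, Lund, Drummond, Quinn, Osei, Farouk, Szabo.

Andersen, Bianchi, Lund, Drummond, Quinn, Osei, Farouk, Szabo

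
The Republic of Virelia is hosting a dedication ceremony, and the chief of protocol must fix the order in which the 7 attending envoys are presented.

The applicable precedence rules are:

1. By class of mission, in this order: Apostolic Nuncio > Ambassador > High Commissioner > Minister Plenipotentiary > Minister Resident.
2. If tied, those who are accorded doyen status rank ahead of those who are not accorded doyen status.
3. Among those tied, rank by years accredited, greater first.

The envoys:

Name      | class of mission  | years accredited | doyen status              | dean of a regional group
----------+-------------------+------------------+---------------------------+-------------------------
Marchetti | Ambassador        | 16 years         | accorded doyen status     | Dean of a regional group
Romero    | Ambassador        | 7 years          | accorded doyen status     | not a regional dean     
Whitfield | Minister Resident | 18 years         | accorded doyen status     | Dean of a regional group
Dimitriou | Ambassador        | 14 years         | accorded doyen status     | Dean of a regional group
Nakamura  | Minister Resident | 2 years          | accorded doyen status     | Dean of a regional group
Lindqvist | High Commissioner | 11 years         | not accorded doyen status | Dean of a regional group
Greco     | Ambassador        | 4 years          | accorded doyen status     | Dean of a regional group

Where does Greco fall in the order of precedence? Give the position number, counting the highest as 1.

4

By class of mission: Marchetti, Dimitriou, Romero and Greco (Ambassador); then Lindqvist (High Commissioner); then Whitfield and Nakamura (Minister Resident).
Marchetti, Dimitriou, Romero and Greco are each accorded doyen status, so the next rule applies.
Among Marchetti, Dimitriou, Romero and Greco, by years accredited (higher first): Marchetti (16 years) before Dimitriou (14 years) before Romero (7 years) before Greco (4 years).
Whitfield and Nakamura are each accorded doyen status, so the next rule applies.
Among Whitfield and Nakamura, by years accredited (higher first): Whitfield (18 years) before Nakamura (2 years).
Order: Marchetti, Dimitriou, Romero, Greco, Lindqvist, Whitfield, Nakamura. So position 4.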